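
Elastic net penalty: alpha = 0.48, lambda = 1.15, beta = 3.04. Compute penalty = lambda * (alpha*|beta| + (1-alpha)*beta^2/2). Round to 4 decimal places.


L1 component = 0.48 * |3.04| = 1.4592.
L2 component = 0.52 * 3.04^2 / 2 = 2.4028.
Penalty = 1.15 * (1.4592 + 2.4028) = 1.15 * 3.8620 = 4.4413.

4.4413


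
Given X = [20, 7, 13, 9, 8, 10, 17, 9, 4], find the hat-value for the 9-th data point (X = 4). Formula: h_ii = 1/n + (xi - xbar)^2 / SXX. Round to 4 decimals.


Compute xbar = 10.7778 with n = 9 observations.
SXX = 203.5556.
Leverage = 1/9 + (4 - 10.7778)^2/203.5556 = 0.3368.

0.3368


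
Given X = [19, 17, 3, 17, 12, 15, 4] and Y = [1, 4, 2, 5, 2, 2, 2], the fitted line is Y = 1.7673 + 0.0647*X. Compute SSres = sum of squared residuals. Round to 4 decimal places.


For each point, residual = actual - predicted.
Residuals: [-1.9966, 1.1328, 0.0386, 2.1328, -0.5437, -0.7378, -0.0261].
Sum of squared residuals = 10.6606.

10.6606


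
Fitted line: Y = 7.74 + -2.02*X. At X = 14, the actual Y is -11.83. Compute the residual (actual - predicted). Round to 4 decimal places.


Predicted = 7.74 + -2.02 * 14 = -20.5400.
Residual = -11.83 - -20.5400 = 8.7100.

8.7100


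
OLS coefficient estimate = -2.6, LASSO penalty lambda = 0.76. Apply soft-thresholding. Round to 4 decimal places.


|beta_OLS| = 2.6.
lambda = 0.76.
Since |beta| > lambda, coefficient = sign(beta)*(|beta| - lambda) = -1.8400.
Result = -1.8400.

-1.8400


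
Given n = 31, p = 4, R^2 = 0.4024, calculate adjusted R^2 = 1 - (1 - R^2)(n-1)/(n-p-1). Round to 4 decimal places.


Adjusted R^2 = 1 - (1 - R^2) * (n-1)/(n-p-1).
(1 - R^2) = 0.5976.
(n-1)/(n-p-1) = 30/26.
(1 - R^2) * (n-1) = 0.5976 * 30 = 17.9280.
Divide by (n-p-1): 17.9280 / 26 = 0.6895.
Adj R^2 = 1 - 0.6895 = 0.3105.

0.3105


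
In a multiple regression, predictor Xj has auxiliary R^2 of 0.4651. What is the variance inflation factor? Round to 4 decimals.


Using VIF = 1/(1 - R^2_j):
1 - 0.4651 = 0.5349.
VIF = 1.8695.

1.8695


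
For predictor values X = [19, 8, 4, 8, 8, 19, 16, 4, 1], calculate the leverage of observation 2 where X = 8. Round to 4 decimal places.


Mean of X: xbar = 9.6667.
SXX = 362.0000.
For X = 8: h = 1/9 + (8 - 9.6667)^2/362.0000 = 0.1188.

0.1188


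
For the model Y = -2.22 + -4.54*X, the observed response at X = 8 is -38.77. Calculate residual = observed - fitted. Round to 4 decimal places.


Compute yhat = -2.22 + (-4.54)(8) = -38.5400.
Residual = actual - predicted = -38.77 - -38.5400 = -0.2300.

-0.2300


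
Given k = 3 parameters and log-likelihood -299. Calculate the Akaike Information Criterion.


AIC = 2*3 - 2*(-299).
= 6 + 598 = 604.

604


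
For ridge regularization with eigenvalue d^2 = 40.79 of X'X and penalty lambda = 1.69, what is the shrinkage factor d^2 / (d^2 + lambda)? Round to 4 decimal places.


Denominator = d^2 + lambda = 40.79 + 1.69 = 42.4800.
Shrinkage = 40.79 / 42.4800 = 0.9602.

0.9602


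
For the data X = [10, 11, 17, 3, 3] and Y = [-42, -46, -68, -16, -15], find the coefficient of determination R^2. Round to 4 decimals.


After computing the OLS fit (b0=-4.3125, b1=-3.7599):
SSres = 0.6861, SStot = 1991.2000.
R^2 = 1 - 0.6861/1991.2000 = 0.9997.

0.9997


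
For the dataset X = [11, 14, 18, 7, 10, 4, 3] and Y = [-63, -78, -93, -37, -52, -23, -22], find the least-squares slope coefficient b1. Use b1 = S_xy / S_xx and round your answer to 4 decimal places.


Calculate xbar = 9.5714, ybar = -52.5714.
S_xx = 173.7143, S_xy = -873.7143.
Using b1 = S_xy / S_xx = -873.7143 / 173.7143, we get b1 = -5.0296.

-5.0296


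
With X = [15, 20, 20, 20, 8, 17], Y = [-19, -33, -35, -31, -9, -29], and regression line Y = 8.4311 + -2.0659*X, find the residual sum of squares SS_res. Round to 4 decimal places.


For each point, residual = actual - predicted.
Residuals: [3.5574, -0.1131, -2.1131, 1.8869, -0.9039, -2.3108].
Sum of squared residuals = 26.8503.

26.8503


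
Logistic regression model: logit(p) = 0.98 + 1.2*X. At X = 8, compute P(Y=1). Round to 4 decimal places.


z = 0.98 + 1.2 * 8 = 10.5800.
Sigmoid: P = 1 / (1 + exp(-10.5800)) = 1.0000.

1.0000


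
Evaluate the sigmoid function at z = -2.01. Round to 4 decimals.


exp(2.0100) = 7.4633.
1 + exp(-z) = 8.4633.
sigmoid = 1/8.4633 = 0.1182.

0.1182


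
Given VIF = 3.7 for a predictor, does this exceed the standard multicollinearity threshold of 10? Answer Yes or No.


Compare VIF = 3.7 to the threshold of 10.
3.7 < 10, so the answer is No.

No


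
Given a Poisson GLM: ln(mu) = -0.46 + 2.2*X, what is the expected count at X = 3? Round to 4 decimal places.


Compute eta = -0.46 + 2.2 * 3 = 6.1400.
Apply inverse link: mu = e^6.1400 = 464.0536.

464.0536


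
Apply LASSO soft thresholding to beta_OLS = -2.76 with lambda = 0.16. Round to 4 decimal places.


|beta_OLS| = 2.76.
lambda = 0.16.
Since |beta| > lambda, coefficient = sign(beta)*(|beta| - lambda) = -2.6000.
Result = -2.6000.

-2.6000


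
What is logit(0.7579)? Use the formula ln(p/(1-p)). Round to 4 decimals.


1 - p = 0.2421.
p/(1-p) = 3.1305.
logit = ln(3.1305) = 1.1412.

1.1412


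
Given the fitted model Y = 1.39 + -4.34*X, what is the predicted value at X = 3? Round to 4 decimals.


Substitute X = 3 into the equation:
Y = 1.39 + -4.34 * 3 = 1.39 + -13.0200 = -11.6300.

-11.6300


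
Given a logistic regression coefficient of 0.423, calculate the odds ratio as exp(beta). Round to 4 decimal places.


Odds ratio = exp(beta) = exp(0.423).
= 1.5265.

1.5265


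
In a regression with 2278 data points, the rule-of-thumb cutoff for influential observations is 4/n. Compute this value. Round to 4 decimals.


Using the rule of thumb:
Threshold = 4 / 2278 = 0.0018.

0.0018


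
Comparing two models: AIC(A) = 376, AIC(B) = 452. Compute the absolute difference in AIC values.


Compute |376 - 452| = 76.
Model A has the smaller AIC.

76


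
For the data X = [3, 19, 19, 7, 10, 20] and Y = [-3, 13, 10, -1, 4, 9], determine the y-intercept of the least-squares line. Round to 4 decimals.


The slope is b1 = 0.8459.
Sample means are xbar = 13.0000 and ybar = 5.3333.
Intercept: b0 = 5.3333 - (0.8459)(13.0000) = -5.6629.

-5.6629


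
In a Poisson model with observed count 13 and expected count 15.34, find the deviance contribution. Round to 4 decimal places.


First: ln(13/15.34) = -0.165514.
Then: 13 * -0.165514 = -2.151682.
y - mu = 13 - 15.34 = -2.34.
D = 2(-2.151682 - -2.34) = 0.376636, which rounds to 0.3766.

0.3766


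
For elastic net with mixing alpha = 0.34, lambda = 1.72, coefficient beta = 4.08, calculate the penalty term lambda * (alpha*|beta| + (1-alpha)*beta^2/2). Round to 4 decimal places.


L1 component = 0.34 * |4.08| = 1.3872.
L2 component = 0.66 * 4.08^2 / 2 = 5.4933.
Penalty = 1.72 * (1.3872 + 5.4933) = 1.72 * 6.8805 = 11.8345.

11.8345


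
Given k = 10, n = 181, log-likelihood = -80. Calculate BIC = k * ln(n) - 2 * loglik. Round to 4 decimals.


k * ln(n) = 10 * ln(181) = 10 * 5.198497 = 51.984970.
-2 * loglik = -2 * (-80) = 160.
BIC = 51.984970 + 160 = 211.984970, which rounds to 211.9850.

211.9850


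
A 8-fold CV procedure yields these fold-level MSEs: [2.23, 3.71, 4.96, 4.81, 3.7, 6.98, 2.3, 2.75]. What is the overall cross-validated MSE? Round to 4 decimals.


Total MSE across folds = 31.4400.
CV-MSE = 31.4400/8 = 3.9300.

3.9300


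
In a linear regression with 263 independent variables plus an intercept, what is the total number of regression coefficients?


Including the intercept, the model has 263 predictor coefficients + 1 intercept.
Total = 264.

264


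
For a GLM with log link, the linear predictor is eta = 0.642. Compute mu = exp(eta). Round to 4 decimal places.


mu = exp(eta) = exp(0.642).
= 1.9003.

1.9003


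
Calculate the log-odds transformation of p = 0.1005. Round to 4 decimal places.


The odds are p/(1-p) = 0.1005 / 0.8995 = 0.1117.
logit(p) = ln(0.1117) = -2.1917.

-2.1917


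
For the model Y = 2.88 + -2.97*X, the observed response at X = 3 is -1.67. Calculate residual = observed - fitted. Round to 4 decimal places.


Fitted value at X = 3 is yhat = 2.88 + -2.97*3 = -6.0300.
Residual = -1.67 - -6.0300 = 4.3600.

4.3600


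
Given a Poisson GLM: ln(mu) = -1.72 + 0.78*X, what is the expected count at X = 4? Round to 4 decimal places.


Compute eta = -1.72 + 0.78 * 4 = 1.4000.
Apply inverse link: mu = e^1.4000 = 4.0552.

4.0552


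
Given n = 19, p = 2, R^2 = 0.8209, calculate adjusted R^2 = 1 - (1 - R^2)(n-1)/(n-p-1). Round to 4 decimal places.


Using the formula:
(1 - 0.8209) = 0.1791.
Multiply by 18/16: 0.1791 * 18 = 3.2238, then 3.2238 / 16 = 0.2015.
Adj R^2 = 1 - 0.2015 = 0.7985.

0.7985


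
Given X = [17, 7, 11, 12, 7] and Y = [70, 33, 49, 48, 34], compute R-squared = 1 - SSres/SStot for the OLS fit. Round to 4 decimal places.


Fit the OLS line: b0 = 8.0581, b1 = 3.5872.
SSres = 13.4767.
SStot = 898.8000.
R^2 = 1 - 13.4767/898.8000 = 0.9850.

0.9850


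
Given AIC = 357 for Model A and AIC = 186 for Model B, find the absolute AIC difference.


|AIC_A - AIC_B| = |357 - 186| = 171.
Model B is preferred (lower AIC).

171


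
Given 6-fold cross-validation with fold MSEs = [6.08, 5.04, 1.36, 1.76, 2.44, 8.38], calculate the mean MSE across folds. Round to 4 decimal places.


Total MSE across folds = 25.0600.
CV-MSE = 25.0600/6 = 4.1767.

4.1767


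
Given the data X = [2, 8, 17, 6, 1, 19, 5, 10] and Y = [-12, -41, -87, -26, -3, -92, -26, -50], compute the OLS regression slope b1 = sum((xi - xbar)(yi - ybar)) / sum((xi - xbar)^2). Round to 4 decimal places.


The sample means are xbar = 8.5000 and ybar = -42.1250.
Compute S_xx = 302.0000 and S_xy = -1503.5000.
Slope b1 = S_xy / S_xx = -1503.5000 / 302.0000 = -4.9785.

-4.9785


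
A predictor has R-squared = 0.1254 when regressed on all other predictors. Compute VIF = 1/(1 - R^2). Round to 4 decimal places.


Denominator: 1 - 0.1254 = 0.8746.
VIF = 1 / 0.8746 = 1.1434.

1.1434


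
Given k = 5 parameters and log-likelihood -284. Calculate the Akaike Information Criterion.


Compute:
2k = 2*5 = 10.
-2*loglik = -2*(-284) = 568.
AIC = 10 + 568 = 578.

578


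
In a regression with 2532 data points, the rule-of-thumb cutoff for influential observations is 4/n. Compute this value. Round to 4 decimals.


Cook's distance cutoff = 4/n = 4/2532.
= 0.0016.

0.0016


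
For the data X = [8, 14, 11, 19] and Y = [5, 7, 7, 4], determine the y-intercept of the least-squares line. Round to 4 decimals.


Compute b1 = -0.1212 from the OLS formula.
With xbar = 13.0000 and ybar = 5.7500, the intercept is:
b0 = 5.7500 - -0.1212 * 13.0000 = 7.3258.

7.3258


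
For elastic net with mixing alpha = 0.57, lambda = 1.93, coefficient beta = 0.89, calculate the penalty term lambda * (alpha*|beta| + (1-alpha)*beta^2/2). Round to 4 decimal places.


L1 component = 0.57 * |0.89| = 0.5073.
L2 component = 0.43 * 0.89^2 / 2 = 0.1703.
Penalty = 1.93 * (0.5073 + 0.1703) = 1.93 * 0.6776 = 1.3078.

1.3078


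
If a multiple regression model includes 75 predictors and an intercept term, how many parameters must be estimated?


Each predictor gets one coefficient, plus one intercept.
Total parameters = 75 + 1 = 76.

76


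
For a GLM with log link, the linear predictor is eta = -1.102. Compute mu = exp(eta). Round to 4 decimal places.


mu = exp(eta) = exp(-1.102).
= 0.3322.

0.3322


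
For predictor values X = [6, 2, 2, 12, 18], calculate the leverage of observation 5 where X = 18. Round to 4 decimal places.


Mean of X: xbar = 8.0000.
SXX = 192.0000.
For X = 18: h = 1/5 + (18 - 8.0000)^2/192.0000 = 0.7208.

0.7208


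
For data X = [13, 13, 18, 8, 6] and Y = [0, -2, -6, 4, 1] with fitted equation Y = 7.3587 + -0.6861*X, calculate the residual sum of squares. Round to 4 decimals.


Predicted values from Y = 7.3587 + -0.6861*X.
Residuals: [1.5606, -0.4394, -1.0089, 2.1301, -2.2421].
SSres = 13.2108.

13.2108


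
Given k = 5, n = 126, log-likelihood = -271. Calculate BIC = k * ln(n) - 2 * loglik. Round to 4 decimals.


ln(126) = 4.836282.
k * ln(n) = 5 * 4.836282 = 24.181410.
-2L = 542.
BIC = 24.181410 + 542 = 566.181410, which rounds to 566.1814.

566.1814


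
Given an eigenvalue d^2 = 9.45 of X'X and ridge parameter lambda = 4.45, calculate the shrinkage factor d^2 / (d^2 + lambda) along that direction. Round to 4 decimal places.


Compute the denominator: 9.45 + 4.45 = 13.9000.
Shrinkage factor = 9.45 / 13.9000 = 0.6799.

0.6799


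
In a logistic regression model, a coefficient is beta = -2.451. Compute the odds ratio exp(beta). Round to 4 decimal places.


Odds ratio = exp(beta) = exp(-2.451).
= 0.0862.

0.0862


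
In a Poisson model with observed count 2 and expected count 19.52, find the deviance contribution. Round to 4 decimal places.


y/mu = 2/19.52 = 0.102459 (approx.), and ln(2/19.52) = -2.278292.
y * ln(y/mu) = 2 * -2.278292 = -4.556584.
y - mu = -17.52.
D = 2 * (-4.556584 - -17.52) = 25.926832, which rounds to 25.9268.

25.9268


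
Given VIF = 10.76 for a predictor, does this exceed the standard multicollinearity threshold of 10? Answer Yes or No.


Compare VIF = 10.76 to the threshold of 10.
10.76 >= 10, so the answer is Yes.

Yes


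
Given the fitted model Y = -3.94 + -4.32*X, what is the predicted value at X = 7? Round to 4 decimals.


Plug X = 7 into Y = -3.94 + -4.32*X:
Y = -3.94 + -30.2400 = -34.1800.

-34.1800


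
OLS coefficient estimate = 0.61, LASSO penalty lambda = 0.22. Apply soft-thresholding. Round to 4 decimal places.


Check: |0.61| = 0.61 vs lambda = 0.22.
Since |beta| > lambda, coefficient = sign(beta)*(|beta| - lambda) = 0.3900.
Soft-thresholded coefficient = 0.3900.

0.3900


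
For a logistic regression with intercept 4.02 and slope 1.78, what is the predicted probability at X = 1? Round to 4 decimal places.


Compute z = 4.02 + (1.78)(1) = 5.8000.
exp(-z) = 0.0030.
P = 1/(1 + 0.0030) = 0.9970.

0.9970


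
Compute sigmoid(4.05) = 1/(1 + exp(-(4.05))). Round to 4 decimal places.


exp(-4.0500) = 0.0174.
1 + exp(-z) = 1.0174.
sigmoid = 1/1.0174 = 0.9829.

0.9829


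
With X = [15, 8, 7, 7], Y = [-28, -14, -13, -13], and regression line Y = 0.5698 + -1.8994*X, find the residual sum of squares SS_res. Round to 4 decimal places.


Compute predicted values, then residuals = yi - yhat_i.
Residuals: [-0.0788, 0.6254, -0.2740, -0.2740].
SSres = sum(residual^2) = 0.5475.

0.5475


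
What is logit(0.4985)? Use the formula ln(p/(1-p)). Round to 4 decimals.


Compute the odds: 0.4985/0.5015 = 0.9940.
Take the natural log: ln(0.9940) = -0.0060.

-0.0060


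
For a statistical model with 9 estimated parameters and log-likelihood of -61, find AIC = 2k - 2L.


AIC = 2k - 2*loglik = 2(9) - 2(-61).
= 18 + 122 = 140.

140


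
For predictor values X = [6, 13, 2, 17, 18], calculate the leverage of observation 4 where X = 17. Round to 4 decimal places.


n = 5, xbar = 11.2000.
SXX = sum((xi - xbar)^2) = 194.8000.
h = 1/5 + (17 - 11.2000)^2 / 194.8000 = 0.3727.

0.3727


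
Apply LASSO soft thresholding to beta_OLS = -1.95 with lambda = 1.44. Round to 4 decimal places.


Check: |-1.95| = 1.95 vs lambda = 1.44.
Since |beta| > lambda, coefficient = sign(beta)*(|beta| - lambda) = -0.5100.
Soft-thresholded coefficient = -0.5100.

-0.5100


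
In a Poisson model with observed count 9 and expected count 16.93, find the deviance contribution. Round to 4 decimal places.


Compute y*ln(y/mu) = 9*ln(9/16.93) = 9*-0.631863 = -5.686767.
y - mu = -7.93.
D = 2*(-5.686767 - (-7.93)) = 4.486466, which rounds to 4.4865.

4.4865


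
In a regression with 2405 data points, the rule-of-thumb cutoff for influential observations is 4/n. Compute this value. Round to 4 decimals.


Using the rule of thumb:
Threshold = 4 / 2405 = 0.0017.

0.0017


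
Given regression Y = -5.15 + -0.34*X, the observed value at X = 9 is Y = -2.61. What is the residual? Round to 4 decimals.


Fitted value at X = 9 is yhat = -5.15 + -0.34*9 = -8.2100.
Residual = -2.61 - -8.2100 = 5.6000.

5.6000


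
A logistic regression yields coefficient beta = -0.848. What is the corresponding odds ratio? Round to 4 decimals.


exp(-0.848) = 0.4283.
So the odds ratio is 0.4283.

0.4283


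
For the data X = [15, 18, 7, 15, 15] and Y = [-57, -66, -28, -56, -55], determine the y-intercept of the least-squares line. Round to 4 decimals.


The slope is b1 = -3.4706.
Sample means are xbar = 14.0000 and ybar = -52.4000.
Intercept: b0 = -52.4000 - (-3.4706)(14.0000) = -3.8118.

-3.8118


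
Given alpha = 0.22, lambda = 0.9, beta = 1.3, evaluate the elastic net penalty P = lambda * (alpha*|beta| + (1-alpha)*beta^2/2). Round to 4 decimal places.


L1 component = 0.22 * |1.3| = 0.2860.
L2 component = 0.78 * 1.3^2 / 2 = 0.6591.
Penalty = 0.9 * (0.2860 + 0.6591) = 0.9 * 0.9451 = 0.8506.

0.8506


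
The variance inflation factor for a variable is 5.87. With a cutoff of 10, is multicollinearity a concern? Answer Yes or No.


Compare VIF = 5.87 to the threshold of 10.
5.87 < 10, so the answer is No.

No


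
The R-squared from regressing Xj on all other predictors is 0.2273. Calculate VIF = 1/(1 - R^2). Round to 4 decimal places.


Denominator: 1 - 0.2273 = 0.7727.
VIF = 1 / 0.7727 = 1.2942.

1.2942


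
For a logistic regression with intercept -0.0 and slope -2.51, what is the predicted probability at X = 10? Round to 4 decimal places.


Compute z = -0.0 + (-2.51)(10) = -25.1000.
exp(-z) = 79577720706.6432.
P = 1/(1 + 79577720706.6432) = 0.0000.

0.0000


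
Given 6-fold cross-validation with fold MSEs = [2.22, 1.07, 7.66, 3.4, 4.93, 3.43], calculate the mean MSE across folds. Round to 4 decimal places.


Sum of fold MSEs = 22.7100.
Average = 22.7100 / 6 = 3.7850.

3.7850


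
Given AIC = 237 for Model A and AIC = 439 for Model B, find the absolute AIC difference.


|AIC_A - AIC_B| = |237 - 439| = 202.
Model A is preferred (lower AIC).

202


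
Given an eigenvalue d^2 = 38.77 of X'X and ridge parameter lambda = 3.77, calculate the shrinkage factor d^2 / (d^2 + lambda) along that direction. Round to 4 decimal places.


Compute the denominator: 38.77 + 3.77 = 42.5400.
Shrinkage factor = 38.77 / 42.5400 = 0.9114.

0.9114


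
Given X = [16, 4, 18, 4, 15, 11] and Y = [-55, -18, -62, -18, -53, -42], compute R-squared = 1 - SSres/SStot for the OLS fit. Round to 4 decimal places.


Fit the OLS line: b0 = -5.8612, b1 = -3.1299.
SSres = 4.1726.
SStot = 1839.3333.
R^2 = 1 - 4.1726/1839.3333 = 0.9977.

0.9977


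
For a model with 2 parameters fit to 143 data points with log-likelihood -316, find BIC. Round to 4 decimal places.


k * ln(n) = 2 * ln(143) = 2 * 4.962845 = 9.925690.
-2 * loglik = -2 * (-316) = 632.
BIC = 9.925690 + 632 = 641.925690, which rounds to 641.9257.

641.9257


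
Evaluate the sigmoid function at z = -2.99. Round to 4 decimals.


exp(2.9900) = 19.8857.
1 + exp(-z) = 20.8857.
sigmoid = 1/20.8857 = 0.0479.

0.0479


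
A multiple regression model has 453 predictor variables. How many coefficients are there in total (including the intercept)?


Each predictor gets one coefficient, plus one intercept.
Total parameters = 453 + 1 = 454.

454


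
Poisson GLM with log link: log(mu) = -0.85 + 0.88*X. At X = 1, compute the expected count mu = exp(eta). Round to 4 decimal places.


Linear predictor: eta = -0.85 + (0.88)(1) = 0.0300.
Expected count: mu = exp(0.0300) = 1.0305.

1.0305


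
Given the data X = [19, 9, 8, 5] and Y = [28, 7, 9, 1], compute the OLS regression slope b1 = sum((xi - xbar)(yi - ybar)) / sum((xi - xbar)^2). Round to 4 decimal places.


First compute the means: xbar = 10.2500, ybar = 11.2500.
Then S_xx = sum((xi - xbar)^2) = 110.7500.
S_xy = sum((xi - xbar)(yi - ybar)) = 210.7500.
b1 = S_xy / S_xx = 210.7500 / 110.7500 = 1.9029.

1.9029


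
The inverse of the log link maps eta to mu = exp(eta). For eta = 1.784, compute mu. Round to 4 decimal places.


The inverse log link gives:
mu = exp(1.784) = 5.9536.

5.9536


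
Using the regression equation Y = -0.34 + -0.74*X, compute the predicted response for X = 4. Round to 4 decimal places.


Predicted value:
Y = -0.34 + (-0.74)(4) = -0.34 + -2.9600 = -3.3000.

-3.3000


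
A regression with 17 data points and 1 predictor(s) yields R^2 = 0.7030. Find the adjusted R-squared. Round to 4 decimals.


Plug in: Adj R^2 = 1 - (1 - 0.7030) * 16/15.
= 1 - 0.2970 * 16/15
= 1 - 4.7520 / 15
= 1 - 0.3168 = 0.6832.

0.6832


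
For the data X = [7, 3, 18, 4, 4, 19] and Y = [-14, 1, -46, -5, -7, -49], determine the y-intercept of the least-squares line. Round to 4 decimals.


Compute b1 = -2.9612 from the OLS formula.
With xbar = 9.1667 and ybar = -20.0000, the intercept is:
b0 = -20.0000 - -2.9612 * 9.1667 = 7.1446.

7.1446


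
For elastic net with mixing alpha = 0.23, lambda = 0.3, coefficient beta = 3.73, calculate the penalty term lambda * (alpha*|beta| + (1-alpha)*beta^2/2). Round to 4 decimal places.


L1 component = 0.23 * |3.73| = 0.8579.
L2 component = 0.77 * 3.73^2 / 2 = 5.3565.
Penalty = 0.3 * (0.8579 + 5.3565) = 0.3 * 6.2144 = 1.8643.

1.8643


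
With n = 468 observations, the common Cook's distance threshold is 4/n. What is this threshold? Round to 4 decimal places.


Using the rule of thumb:
Threshold = 4 / 468 = 0.0085.

0.0085


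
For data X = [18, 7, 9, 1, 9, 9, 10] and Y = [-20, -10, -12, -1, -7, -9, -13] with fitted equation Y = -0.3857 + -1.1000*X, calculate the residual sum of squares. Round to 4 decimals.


Compute predicted values, then residuals = yi - yhat_i.
Residuals: [0.1857, -1.9143, -1.7143, 0.4857, 3.2857, 1.2857, -1.6143].
SSres = sum(residual^2) = 21.9286.

21.9286


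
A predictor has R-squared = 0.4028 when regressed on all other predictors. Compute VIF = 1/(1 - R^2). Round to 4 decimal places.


VIF = 1 / (1 - 0.4028).
= 1 / 0.5972 = 1.6745.

1.6745


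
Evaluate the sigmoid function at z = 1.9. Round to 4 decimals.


First, exp(-1.9000) = 0.1496.
Then sigma(z) = 1/(1 + 0.1496) = 0.8699.

0.8699


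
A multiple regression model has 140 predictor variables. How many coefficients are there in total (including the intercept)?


Total coefficients = number of predictors + 1 (for the intercept).
= 140 + 1 = 141.

141


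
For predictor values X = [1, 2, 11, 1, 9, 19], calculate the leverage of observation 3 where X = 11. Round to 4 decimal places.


Mean of X: xbar = 7.1667.
SXX = 260.8333.
For X = 11: h = 1/6 + (11 - 7.1667)^2/260.8333 = 0.2230.

0.2230


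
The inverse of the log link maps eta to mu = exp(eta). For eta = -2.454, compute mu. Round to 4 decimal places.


mu = exp(eta) = exp(-2.454).
= 0.0859.

0.0859


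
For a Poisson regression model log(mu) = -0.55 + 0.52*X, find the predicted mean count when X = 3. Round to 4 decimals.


Linear predictor: eta = -0.55 + (0.52)(3) = 1.0100.
Expected count: mu = exp(1.0100) = 2.7456.

2.7456


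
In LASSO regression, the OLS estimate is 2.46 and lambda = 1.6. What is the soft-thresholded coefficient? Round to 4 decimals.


|beta_OLS| = 2.46.
lambda = 1.6.
Since |beta| > lambda, coefficient = sign(beta)*(|beta| - lambda) = 0.8600.
Result = 0.8600.

0.8600


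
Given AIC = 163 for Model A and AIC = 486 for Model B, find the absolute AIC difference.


Compute |163 - 486| = 323.
Model A has the smaller AIC.

323


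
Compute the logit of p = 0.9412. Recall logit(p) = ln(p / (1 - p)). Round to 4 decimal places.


Compute the odds: 0.9412/0.0588 = 16.0068.
Take the natural log: ln(16.0068) = 2.7730.

2.7730


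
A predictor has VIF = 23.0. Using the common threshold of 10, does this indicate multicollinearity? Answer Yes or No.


The threshold is 10.
VIF = 23.0 is >= 10.
Multicollinearity indication: Yes.

Yes


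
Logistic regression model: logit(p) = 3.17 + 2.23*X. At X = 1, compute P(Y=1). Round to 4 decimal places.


Compute z = 3.17 + (2.23)(1) = 5.4000.
exp(-z) = 0.0045.
P = 1/(1 + 0.0045) = 0.9955.

0.9955


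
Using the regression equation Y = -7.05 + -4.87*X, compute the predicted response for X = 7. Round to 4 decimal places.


Plug X = 7 into Y = -7.05 + -4.87*X:
Y = -7.05 + -34.0900 = -41.1400.

-41.1400


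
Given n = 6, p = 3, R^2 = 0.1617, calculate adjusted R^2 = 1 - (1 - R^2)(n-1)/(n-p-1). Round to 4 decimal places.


Plug in: Adj R^2 = 1 - (1 - 0.1617) * 5/2.
= 1 - 0.8383 * 5/2
= 1 - 4.1915 / 2
= 1 - 2.0958 = -1.0958.

-1.0958


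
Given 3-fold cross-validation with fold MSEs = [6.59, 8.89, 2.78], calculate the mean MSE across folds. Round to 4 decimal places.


Sum of fold MSEs = 18.2600.
Average = 18.2600 / 3 = 6.0867.

6.0867


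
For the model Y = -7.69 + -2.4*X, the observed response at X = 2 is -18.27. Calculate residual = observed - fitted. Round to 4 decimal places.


Compute yhat = -7.69 + (-2.4)(2) = -12.4900.
Residual = actual - predicted = -18.27 - -12.4900 = -5.7800.

-5.7800


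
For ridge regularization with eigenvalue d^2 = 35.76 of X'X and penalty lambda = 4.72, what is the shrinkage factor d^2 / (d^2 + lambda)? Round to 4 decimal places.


d^2 + lambda = 35.76 + 4.72 = 40.4800.
Shrinkage factor = 35.76/40.4800 = 0.8834.

0.8834


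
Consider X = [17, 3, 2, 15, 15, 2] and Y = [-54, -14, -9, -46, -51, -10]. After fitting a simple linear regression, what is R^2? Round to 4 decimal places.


After computing the OLS fit (b0=-4.1000, b1=-2.9519):
SSres = 14.7074, SStot = 2367.3333.
R^2 = 1 - 14.7074/2367.3333 = 0.9938.

0.9938


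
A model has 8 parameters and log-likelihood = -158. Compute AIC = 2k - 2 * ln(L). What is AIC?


AIC = 2k - 2*loglik = 2(8) - 2(-158).
= 16 + 316 = 332.

332


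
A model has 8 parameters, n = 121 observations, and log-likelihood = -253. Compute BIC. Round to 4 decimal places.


ln(121) = 4.795791.
k * ln(n) = 8 * 4.795791 = 38.366328.
-2L = 506.
BIC = 38.366328 + 506 = 544.366328, which rounds to 544.3663.

544.3663


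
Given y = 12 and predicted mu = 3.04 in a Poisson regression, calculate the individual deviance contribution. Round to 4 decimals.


First: ln(12/3.04) = 1.373049.
Then: 12 * 1.373049 = 16.476588.
y - mu = 12 - 3.04 = 8.96.
D = 2(16.476588 - 8.96) = 15.033176, which rounds to 15.0332.

15.0332


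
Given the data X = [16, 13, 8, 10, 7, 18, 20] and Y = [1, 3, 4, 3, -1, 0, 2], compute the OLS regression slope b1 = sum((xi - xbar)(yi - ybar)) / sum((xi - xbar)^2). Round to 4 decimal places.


The sample means are xbar = 13.1429 and ybar = 1.7143.
Compute S_xx = 152.8571 and S_xy = -7.7143.
Slope b1 = S_xy / S_xx = -7.7143 / 152.8571 = -0.0505.

-0.0505


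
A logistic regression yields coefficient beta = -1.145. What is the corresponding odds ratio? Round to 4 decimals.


exp(-1.145) = 0.3182.
So the odds ratio is 0.3182.

0.3182


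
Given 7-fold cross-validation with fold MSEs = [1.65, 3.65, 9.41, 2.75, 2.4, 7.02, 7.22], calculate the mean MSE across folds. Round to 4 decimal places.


Sum of fold MSEs = 34.1000.
Average = 34.1000 / 7 = 4.8714.

4.8714


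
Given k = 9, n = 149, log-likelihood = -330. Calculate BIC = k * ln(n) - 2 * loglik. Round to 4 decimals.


ln(149) = 5.003946.
k * ln(n) = 9 * 5.003946 = 45.035514.
-2L = 660.
BIC = 45.035514 + 660 = 705.035514, which rounds to 705.0355.

705.0355


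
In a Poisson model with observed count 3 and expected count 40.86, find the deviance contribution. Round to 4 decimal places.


Compute y*ln(y/mu) = 3*ln(3/40.86) = 3*-2.611539 = -7.834617.
y - mu = -37.86.
D = 2*(-7.834617 - (-37.86)) = 60.050766, which rounds to 60.0508.

60.0508


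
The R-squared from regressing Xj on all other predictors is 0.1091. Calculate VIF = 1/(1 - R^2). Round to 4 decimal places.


Using VIF = 1/(1 - R^2_j):
1 - 0.1091 = 0.8909.
VIF = 1.1225.

1.1225


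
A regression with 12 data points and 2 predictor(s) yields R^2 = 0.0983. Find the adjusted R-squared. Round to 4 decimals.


Adjusted R^2 = 1 - (1 - R^2) * (n-1)/(n-p-1).
(1 - R^2) = 0.9017.
(n-1)/(n-p-1) = 11/9.
(1 - R^2) * (n-1) = 0.9017 * 11 = 9.9187.
Divide by (n-p-1): 9.9187 / 9 = 1.1021.
Adj R^2 = 1 - 1.1021 = -0.1021.

-0.1021


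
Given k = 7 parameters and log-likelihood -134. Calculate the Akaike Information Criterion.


AIC = 2k - 2*loglik = 2(7) - 2(-134).
= 14 + 268 = 282.

282


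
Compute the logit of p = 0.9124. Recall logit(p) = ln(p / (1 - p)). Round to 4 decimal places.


1 - p = 0.0876.
p/(1-p) = 10.4155.
logit = ln(10.4155) = 2.3433.

2.3433


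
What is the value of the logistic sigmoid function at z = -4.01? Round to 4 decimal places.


Compute exp(4.0100) = 55.1469.
Sigmoid = 1 / (1 + 55.1469) = 1 / 56.1469 = 0.0178.

0.0178


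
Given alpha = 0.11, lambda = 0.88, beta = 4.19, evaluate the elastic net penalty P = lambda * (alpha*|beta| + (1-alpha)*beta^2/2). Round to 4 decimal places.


Compute:
L1 = 0.11 * 4.19 = 0.4609.
L2 = 0.89 * 4.19^2 / 2 = 7.8125.
Penalty = 0.88 * (0.4609 + 7.8125) = 7.2806.

7.2806


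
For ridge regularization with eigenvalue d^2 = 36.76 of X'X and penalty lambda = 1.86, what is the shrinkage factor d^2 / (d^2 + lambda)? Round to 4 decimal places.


d^2 + lambda = 36.76 + 1.86 = 38.6200.
Shrinkage factor = 36.76/38.6200 = 0.9518.

0.9518


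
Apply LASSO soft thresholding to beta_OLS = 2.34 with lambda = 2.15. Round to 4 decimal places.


Absolute value: |2.34| = 2.34.
Compare to lambda = 2.15.
Since |beta| > lambda, coefficient = sign(beta)*(|beta| - lambda) = 0.1900.

0.1900


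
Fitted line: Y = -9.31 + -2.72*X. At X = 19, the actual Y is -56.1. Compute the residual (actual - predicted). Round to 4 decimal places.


Fitted value at X = 19 is yhat = -9.31 + -2.72*19 = -60.9900.
Residual = -56.1 - -60.9900 = 4.8900.

4.8900


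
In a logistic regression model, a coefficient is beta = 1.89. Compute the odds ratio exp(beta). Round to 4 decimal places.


Odds ratio = exp(beta) = exp(1.89).
= 6.6194.

6.6194


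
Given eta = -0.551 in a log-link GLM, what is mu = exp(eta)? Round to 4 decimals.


Apply the inverse link:
mu = e^-0.551 = 0.5764.

0.5764


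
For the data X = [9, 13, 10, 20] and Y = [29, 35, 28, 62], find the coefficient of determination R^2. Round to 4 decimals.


The fitted line is Y = -2.6081 + 3.1622*X.
SSres = 25.0541, SStot = 765.0000.
R^2 = 1 - SSres/SStot = 0.9672.

0.9672


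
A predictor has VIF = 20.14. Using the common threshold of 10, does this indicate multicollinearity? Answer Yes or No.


The threshold is 10.
VIF = 20.14 is >= 10.
Multicollinearity indication: Yes.

Yes


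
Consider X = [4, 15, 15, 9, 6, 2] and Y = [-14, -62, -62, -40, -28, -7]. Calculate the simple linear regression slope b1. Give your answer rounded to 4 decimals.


First compute the means: xbar = 8.5000, ybar = -35.5000.
Then S_xx = sum((xi - xbar)^2) = 153.5000.
S_xy = sum((xi - xbar)(yi - ybar)) = -647.5000.
b1 = S_xy / S_xx = -647.5000 / 153.5000 = -4.2182.

-4.2182


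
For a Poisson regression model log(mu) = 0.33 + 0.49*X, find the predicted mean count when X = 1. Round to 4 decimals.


eta = 0.33 + 0.49 * 1 = 0.8200.
mu = exp(0.8200) = 2.2705.

2.2705


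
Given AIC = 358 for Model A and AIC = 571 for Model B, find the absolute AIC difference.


Compute |358 - 571| = 213.
Model A has the smaller AIC.

213


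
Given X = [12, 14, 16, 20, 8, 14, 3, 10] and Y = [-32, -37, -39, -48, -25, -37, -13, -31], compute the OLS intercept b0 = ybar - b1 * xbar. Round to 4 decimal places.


The slope is b1 = -1.9921.
Sample means are xbar = 12.1250 and ybar = -32.7500.
Intercept: b0 = -32.7500 - (-1.9921)(12.1250) = -8.5963.

-8.5963


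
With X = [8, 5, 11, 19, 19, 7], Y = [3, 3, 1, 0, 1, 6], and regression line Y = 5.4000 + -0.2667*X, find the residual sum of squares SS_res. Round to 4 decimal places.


Predicted values from Y = 5.4000 + -0.2667*X.
Residuals: [-0.2664, -1.0665, -1.4663, -0.3327, 0.6673, 2.4669].
SSres = 10.0000.

10.0000


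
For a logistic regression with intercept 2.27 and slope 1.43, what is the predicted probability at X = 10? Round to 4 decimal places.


Linear predictor: z = 2.27 + 1.43 * 10 = 16.5700.
P = 1/(1 + exp(-16.5700)) = 1/(1 + 0.0000) = 1.0000.

1.0000


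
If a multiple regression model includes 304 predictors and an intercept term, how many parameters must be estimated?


Each predictor gets one coefficient, plus one intercept.
Total parameters = 304 + 1 = 305.

305


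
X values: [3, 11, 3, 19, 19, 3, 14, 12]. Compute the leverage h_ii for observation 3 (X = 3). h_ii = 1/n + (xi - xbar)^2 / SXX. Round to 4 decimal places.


Compute xbar = 10.5000 with n = 8 observations.
SXX = 328.0000.
Leverage = 1/8 + (3 - 10.5000)^2/328.0000 = 0.2965.

0.2965


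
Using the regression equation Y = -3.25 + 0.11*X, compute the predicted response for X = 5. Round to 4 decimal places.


Plug X = 5 into Y = -3.25 + 0.11*X:
Y = -3.25 + 0.5500 = -2.7000.

-2.7000


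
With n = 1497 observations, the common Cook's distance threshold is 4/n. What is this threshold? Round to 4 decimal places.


The threshold is 4/n.
4/1497 = 0.0027.

0.0027


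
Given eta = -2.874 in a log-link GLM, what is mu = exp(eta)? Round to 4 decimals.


mu = exp(eta) = exp(-2.874).
= 0.0565.

0.0565


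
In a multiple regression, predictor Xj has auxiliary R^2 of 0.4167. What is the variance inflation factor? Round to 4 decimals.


Using VIF = 1/(1 - R^2_j):
1 - 0.4167 = 0.5833.
VIF = 1.7144.

1.7144


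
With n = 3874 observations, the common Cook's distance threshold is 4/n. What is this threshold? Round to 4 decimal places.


Cook's distance cutoff = 4/n = 4/3874.
= 0.0010.

0.0010


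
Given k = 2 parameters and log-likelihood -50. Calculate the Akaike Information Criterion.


AIC = 2k - 2*loglik = 2(2) - 2(-50).
= 4 + 100 = 104.

104


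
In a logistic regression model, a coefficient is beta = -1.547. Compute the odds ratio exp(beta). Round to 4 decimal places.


Odds ratio = exp(beta) = exp(-1.547).
= 0.2129.

0.2129


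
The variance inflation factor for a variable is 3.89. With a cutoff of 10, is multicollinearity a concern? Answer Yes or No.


The threshold is 10.
VIF = 3.89 is < 10.
Multicollinearity indication: No.

No


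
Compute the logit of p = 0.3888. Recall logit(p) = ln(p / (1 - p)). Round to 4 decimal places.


1 - p = 0.6112.
p/(1-p) = 0.6361.
logit = ln(0.6361) = -0.4524.

-0.4524


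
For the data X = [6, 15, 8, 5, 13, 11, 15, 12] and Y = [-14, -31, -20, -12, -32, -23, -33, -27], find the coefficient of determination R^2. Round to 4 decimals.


Fit the OLS line: b0 = -2.2231, b1 = -2.0496.
SSres = 19.2397.
SStot = 464.0000.
R^2 = 1 - 19.2397/464.0000 = 0.9585.

0.9585


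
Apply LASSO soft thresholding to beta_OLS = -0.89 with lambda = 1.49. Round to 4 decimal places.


Check: |-0.89| = 0.89 vs lambda = 1.49.
Since |beta| <= lambda, the coefficient is set to 0.
Soft-thresholded coefficient = 0.0000.

0.0000


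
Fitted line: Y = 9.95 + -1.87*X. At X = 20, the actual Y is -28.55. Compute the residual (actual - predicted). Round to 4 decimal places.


Compute yhat = 9.95 + (-1.87)(20) = -27.4500.
Residual = actual - predicted = -28.55 - -27.4500 = -1.1000.

-1.1000


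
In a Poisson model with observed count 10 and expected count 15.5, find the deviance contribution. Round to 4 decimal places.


First: ln(10/15.5) = -0.438255.
Then: 10 * -0.438255 = -4.382550.
y - mu = 10 - 15.5 = -5.5.
D = 2(-4.382550 - -5.5) = 2.234900, which rounds to 2.2349.

2.2349


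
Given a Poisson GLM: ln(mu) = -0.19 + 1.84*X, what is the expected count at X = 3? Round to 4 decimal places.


Linear predictor: eta = -0.19 + (1.84)(3) = 5.3300.
Expected count: mu = exp(5.3300) = 206.4380.

206.4380


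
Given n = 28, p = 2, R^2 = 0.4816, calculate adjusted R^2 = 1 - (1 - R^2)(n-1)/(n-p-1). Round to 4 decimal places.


Adjusted R^2 = 1 - (1 - R^2) * (n-1)/(n-p-1).
(1 - R^2) = 0.5184.
(n-1)/(n-p-1) = 27/25.
(1 - R^2) * (n-1) = 0.5184 * 27 = 13.9968.
Divide by (n-p-1): 13.9968 / 25 = 0.5599.
Adj R^2 = 1 - 0.5599 = 0.4401.

0.4401


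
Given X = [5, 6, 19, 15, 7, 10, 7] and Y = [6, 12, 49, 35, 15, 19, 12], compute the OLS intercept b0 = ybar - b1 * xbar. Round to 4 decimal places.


The slope is b1 = 2.9003.
Sample means are xbar = 9.8571 and ybar = 21.1429.
Intercept: b0 = 21.1429 - (2.9003)(9.8571) = -7.4463.

-7.4463


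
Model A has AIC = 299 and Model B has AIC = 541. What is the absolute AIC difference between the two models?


|AIC_A - AIC_B| = |299 - 541| = 242.
Model A is preferred (lower AIC).

242


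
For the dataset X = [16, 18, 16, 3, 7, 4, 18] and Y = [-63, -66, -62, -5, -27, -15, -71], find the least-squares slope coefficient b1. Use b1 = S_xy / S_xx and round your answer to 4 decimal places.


First compute the means: xbar = 11.7143, ybar = -44.1429.
Then S_xx = sum((xi - xbar)^2) = 273.4286.
S_xy = sum((xi - xbar)(yi - ybar)) = -1110.2857.
b1 = S_xy / S_xx = -1110.2857 / 273.4286 = -4.0606.

-4.0606


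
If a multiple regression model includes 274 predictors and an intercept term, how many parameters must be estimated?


Each predictor gets one coefficient, plus one intercept.
Total parameters = 274 + 1 = 275.

275


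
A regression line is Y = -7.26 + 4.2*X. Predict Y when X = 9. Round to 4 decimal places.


Substitute X = 9 into the equation:
Y = -7.26 + 4.2 * 9 = -7.26 + 37.8000 = 30.5400.

30.5400


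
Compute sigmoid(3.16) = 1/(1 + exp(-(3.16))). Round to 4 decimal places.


First, exp(-3.1600) = 0.0424.
Then sigma(z) = 1/(1 + 0.0424) = 0.9593.

0.9593


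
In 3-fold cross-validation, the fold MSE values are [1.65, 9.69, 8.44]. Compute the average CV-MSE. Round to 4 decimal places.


Add all fold MSEs: 19.7800.
Divide by k = 3: 19.7800/3 = 6.5933.

6.5933


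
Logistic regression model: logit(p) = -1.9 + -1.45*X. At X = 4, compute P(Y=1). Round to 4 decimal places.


Compute z = -1.9 + (-1.45)(4) = -7.7000.
exp(-z) = 2208.3480.
P = 1/(1 + 2208.3480) = 0.0005.

0.0005


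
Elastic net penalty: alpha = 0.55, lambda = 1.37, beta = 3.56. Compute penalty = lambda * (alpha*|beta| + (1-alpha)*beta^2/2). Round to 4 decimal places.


alpha * |beta| = 0.55 * 3.56 = 1.9580.
(1-alpha) * beta^2/2 = 0.45 * 12.6736/2 = 2.8516.
Total = 1.37 * (1.9580 + 2.8516) = 6.5891.

6.5891


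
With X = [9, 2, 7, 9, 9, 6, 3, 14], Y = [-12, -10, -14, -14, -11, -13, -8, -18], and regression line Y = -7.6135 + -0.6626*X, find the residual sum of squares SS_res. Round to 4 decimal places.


Compute predicted values, then residuals = yi - yhat_i.
Residuals: [1.5769, -1.0613, -1.7483, -0.4231, 2.5769, -1.4109, 1.6013, -1.1101].
SSres = sum(residual^2) = 19.2761.

19.2761


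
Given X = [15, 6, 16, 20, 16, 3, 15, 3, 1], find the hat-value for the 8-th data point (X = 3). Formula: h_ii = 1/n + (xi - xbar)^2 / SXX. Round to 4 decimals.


Compute xbar = 10.5556 with n = 9 observations.
SXX = 414.2222.
Leverage = 1/9 + (3 - 10.5556)^2/414.2222 = 0.2489.

0.2489


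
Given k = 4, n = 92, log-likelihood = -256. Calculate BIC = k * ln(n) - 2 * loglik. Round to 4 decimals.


k * ln(n) = 4 * ln(92) = 4 * 4.521789 = 18.087156.
-2 * loglik = -2 * (-256) = 512.
BIC = 18.087156 + 512 = 530.087156, which rounds to 530.0872.

530.0872


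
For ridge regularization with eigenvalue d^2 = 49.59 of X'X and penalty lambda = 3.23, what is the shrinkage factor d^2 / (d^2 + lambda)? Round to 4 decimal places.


Compute the denominator: 49.59 + 3.23 = 52.8200.
Shrinkage factor = 49.59 / 52.8200 = 0.9388.

0.9388


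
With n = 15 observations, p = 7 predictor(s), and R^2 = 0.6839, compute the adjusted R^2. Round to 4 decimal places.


Adjusted R^2 = 1 - (1 - R^2) * (n-1)/(n-p-1).
(1 - R^2) = 0.3161.
(n-1)/(n-p-1) = 14/7.
(1 - R^2) * (n-1) = 0.3161 * 14 = 4.4254.
Divide by (n-p-1): 4.4254 / 7 = 0.6322.
Adj R^2 = 1 - 0.6322 = 0.3678.

0.3678
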